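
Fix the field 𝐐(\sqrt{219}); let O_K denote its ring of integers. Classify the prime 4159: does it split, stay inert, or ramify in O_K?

p is inert

Since 219 ≢ 1 mod 4, the ring of integers is ℤ[√219] with discriminant 4·219 = 876.
Since gcd(4159, 876) = 1 the prime 4159 does not ramify.
Compute (219/4159) via Euler: 219^((4159-1)/2) mod 4159 = 4158, so (219/4159) = -1.
(219/4159) = -1, so 4159 is inert.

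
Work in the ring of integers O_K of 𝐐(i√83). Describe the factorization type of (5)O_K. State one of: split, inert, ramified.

Since -83 ≡ 1 mod 4, the ring of integers is ℤ[(1+√-83)/2] with discriminant -83.
Since gcd(5, -83) = 1 the prime 5 does not ramify.
Euler's criterion: (-83)^2 mod 5 = 4. Thus (-83|5) = -1.
d is a non-residue mod p, hence 5 remains inert in O_K.

5 remains inert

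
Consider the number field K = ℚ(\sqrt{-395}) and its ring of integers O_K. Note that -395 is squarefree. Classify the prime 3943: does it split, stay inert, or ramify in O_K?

remains prime (inert)

-395 mod 4 = 1, hence disc K = -395 and O_K = ℤ[(1+√-395)/2].
disc(K) = -395 is not divisible by 3943; 3943 is unramified.
Legendre symbol by Euler's criterion: (-395/3943) ≡ (-395)^1971 ≡ 3942 (mod 3943), i.e. (-395/3943) = -1.
Legendre symbol -1 ⇒ 3943 is inert.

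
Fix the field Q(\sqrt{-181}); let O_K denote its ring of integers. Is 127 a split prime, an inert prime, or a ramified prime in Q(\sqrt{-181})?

127 splits in O_K

Since -181 ≢ 1 mod 4, the ring of integers is ℤ[√-181] with discriminant 4·(-181) = -724.
Since gcd(127, -724) = 1 the prime 127 does not ramify.
(-181/127) = 73^63 mod 127 = 1, giving Legendre symbol 1.
Legendre symbol 1 ⇒ 127 is split.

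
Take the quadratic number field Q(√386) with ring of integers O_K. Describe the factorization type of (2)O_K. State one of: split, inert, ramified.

ramifies in O_K

d = 386 ≡ 2 (mod 4), so O_K = ℤ[√386] and disc(K) = 4d = 1544.
2 divides disc(K) = 1544, so 2 ramifies.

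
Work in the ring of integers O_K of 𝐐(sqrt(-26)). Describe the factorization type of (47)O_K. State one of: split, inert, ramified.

p splits

-26 mod 4 = 2, hence disc K = 4·(-26) = -104 and O_K = ℤ[√-26].
disc(K) = -104 is not divisible by 47; 47 is unramified.
Legendre symbol by Euler's criterion: (-26/47) ≡ (-26)^23 ≡ 1 (mod 47), i.e. (-26/47) = 1.
Legendre symbol 1 ⇒ 47 is split.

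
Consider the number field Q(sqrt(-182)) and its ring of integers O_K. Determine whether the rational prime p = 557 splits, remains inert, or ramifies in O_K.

Since -182 ≢ 1 mod 4, the ring of integers is ℤ[√-182] with discriminant 4·(-182) = -728.
Since gcd(557, -728) = 1 the prime 557 does not ramify.
Legendre symbol by Euler's criterion: (-182/557) ≡ (-182)^278 ≡ 1 (mod 557), i.e. (-182/557) = 1.
d is a quadratic residue mod p, hence 557 splits in O_K.

splits completely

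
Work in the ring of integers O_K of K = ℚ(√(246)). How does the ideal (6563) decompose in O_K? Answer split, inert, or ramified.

246 mod 4 = 2, hence disc K = 4·246 = 984 and O_K = ℤ[√246].
Since gcd(6563, 984) = 1 the prime 6563 does not ramify.
Legendre symbol by Euler's criterion: (246/6563) ≡ 246^3281 ≡ 1 (mod 6563), i.e. (246/6563) = 1.
Legendre symbol 1 ⇒ 6563 is split.

6563 splits in O_K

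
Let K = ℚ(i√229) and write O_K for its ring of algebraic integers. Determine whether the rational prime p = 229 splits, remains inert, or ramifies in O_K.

Since -229 ≢ 1 mod 4, the ring of integers is ℤ[√-229] with discriminant 4·(-229) = -916.
Ramification test: 229 | -916. The prime 229 ramifies in K.

229 is ramified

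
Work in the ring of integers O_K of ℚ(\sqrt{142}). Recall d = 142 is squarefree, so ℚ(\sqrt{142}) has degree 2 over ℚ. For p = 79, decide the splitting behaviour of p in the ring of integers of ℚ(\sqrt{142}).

d = 142 ≡ 2 (mod 4), so O_K = ℤ[√142] and disc(K) = 4d = 568.
Since gcd(79, 568) = 1 the prime 79 does not ramify.
Legendre symbol by Euler's criterion: (142/79) ≡ 142^39 ≡ 78 (mod 79), i.e. (142/79) = -1.
(142/79) = -1, so 79 is inert.

inert — (79) stays prime in O_K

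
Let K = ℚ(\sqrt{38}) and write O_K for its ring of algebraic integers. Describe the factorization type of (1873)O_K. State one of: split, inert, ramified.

d = 38 ≡ 2 (mod 4), so O_K = ℤ[√38] and disc(K) = 4d = 152.
1873 ∤ 152, so 1873 is unramified.
Euler's criterion: 38^936 mod 1873 = 1. Thus (38|1873) = 1.
d is a quadratic residue mod p, hence 1873 splits in O_K.

splits completely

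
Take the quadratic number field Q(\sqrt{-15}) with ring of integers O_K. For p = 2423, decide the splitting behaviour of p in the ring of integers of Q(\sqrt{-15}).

Since -15 ≡ 1 mod 4, the ring of integers is ℤ[(1+√-15)/2] with discriminant -15.
Since gcd(2423, -15) = 1 the prime 2423 does not ramify.
(-15/2423) = 2408^1211 mod 2423 = 1, giving Legendre symbol 1.
(-15/2423) = 1, so 2423 splits.

splits completely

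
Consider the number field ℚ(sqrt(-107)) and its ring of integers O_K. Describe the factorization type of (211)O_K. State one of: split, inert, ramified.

211 remains inert

d = -107 ≡ 1 (mod 4), so O_K = ℤ[(1+√-107)/2] and disc(K) = d = -107.
Since gcd(211, -107) = 1 the prime 211 does not ramify.
Euler's criterion: (-107)^105 mod 211 = 210. Thus (-107|211) = -1.
d is a non-residue mod p, hence 211 remains inert in O_K.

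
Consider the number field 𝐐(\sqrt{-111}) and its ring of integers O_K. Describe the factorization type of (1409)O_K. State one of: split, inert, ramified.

d = -111 ≡ 1 (mod 4), so O_K = ℤ[(1+√-111)/2] and disc(K) = d = -111.
disc(K) = -111 is not divisible by 1409; 1409 is unramified.
Compute (-111/1409) via Euler: 1298^((1409-1)/2) mod 1409 = 1408, so (-111/1409) = -1.
(-111/1409) = -1, so 1409 is inert.

inert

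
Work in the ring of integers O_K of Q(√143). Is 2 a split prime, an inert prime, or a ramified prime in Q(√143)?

2 is ramified

Since 143 ≢ 1 mod 4, the ring of integers is ℤ[√143] with discriminant 4·143 = 572.
Ramification test: 2 | 572. The prime 2 ramifies in K.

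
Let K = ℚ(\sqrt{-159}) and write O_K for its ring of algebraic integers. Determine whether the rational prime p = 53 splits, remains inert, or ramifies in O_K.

ramified — (53) = 𝔭²

Since -159 ≡ 1 mod 4, the ring of integers is ℤ[(1+√-159)/2] with discriminant -159.
Ramification test: 53 | -159. The prime 53 ramifies in K.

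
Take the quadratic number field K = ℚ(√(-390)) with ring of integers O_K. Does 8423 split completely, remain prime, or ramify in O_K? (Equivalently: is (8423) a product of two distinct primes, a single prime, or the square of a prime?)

8423 splits in O_K

d = -390 ≡ 2 (mod 4), so O_K = ℤ[√-390] and disc(K) = 4d = -1560.
Since gcd(8423, -1560) = 1 the prime 8423 does not ramify.
(-390/8423) = 8033^4211 mod 8423 = 1, giving Legendre symbol 1.
Legendre symbol 1 ⇒ 8423 is split.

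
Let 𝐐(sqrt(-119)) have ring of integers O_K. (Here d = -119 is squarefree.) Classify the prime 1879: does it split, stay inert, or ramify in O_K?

Since -119 ≡ 1 mod 4, the ring of integers is ℤ[(1+√-119)/2] with discriminant -119.
disc(K) = -119 is not divisible by 1879; 1879 is unramified.
Euler's criterion: (-119)^939 mod 1879 = 1878. Thus (-119|1879) = -1.
Legendre symbol -1 ⇒ 1879 is inert.

inert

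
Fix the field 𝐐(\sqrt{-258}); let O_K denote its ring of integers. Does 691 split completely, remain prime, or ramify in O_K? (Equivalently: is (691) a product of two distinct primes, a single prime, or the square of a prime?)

inert

d = -258 ≡ 2 (mod 4), so O_K = ℤ[√-258] and disc(K) = 4d = -1032.
disc(K) = -1032 is not divisible by 691; 691 is unramified.
Legendre symbol by Euler's criterion: (-258/691) ≡ (-258)^345 ≡ 690 (mod 691), i.e. (-258/691) = -1.
d is a non-residue mod p, hence 691 remains inert in O_K.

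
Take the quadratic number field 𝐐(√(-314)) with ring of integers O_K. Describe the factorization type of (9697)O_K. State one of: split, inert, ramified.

9697 splits in O_K

d = -314 ≡ 2 (mod 4), so O_K = ℤ[√-314] and disc(K) = 4d = -1256.
disc(K) = -1256 is not divisible by 9697; 9697 is unramified.
Compute (-314/9697) via Euler: 9383^((9697-1)/2) mod 9697 = 1, so (-314/9697) = 1.
d is a quadratic residue mod p, hence 9697 splits in O_K.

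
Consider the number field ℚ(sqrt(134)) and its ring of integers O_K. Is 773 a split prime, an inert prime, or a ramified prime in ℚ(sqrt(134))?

Since 134 ≢ 1 mod 4, the ring of integers is ℤ[√134] with discriminant 4·134 = 536.
Since gcd(773, 536) = 1 the prime 773 does not ramify.
Legendre symbol by Euler's criterion: (134/773) ≡ 134^386 ≡ 772 (mod 773), i.e. (134/773) = -1.
d is a non-residue mod p, hence 773 remains inert in O_K.

p is inert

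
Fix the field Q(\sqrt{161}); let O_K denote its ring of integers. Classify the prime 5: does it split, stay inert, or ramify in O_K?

split

Since 161 ≡ 1 mod 4, the ring of integers is ℤ[(1+√161)/2] with discriminant 161.
5 ∤ 161, so 5 is unramified.
Compute (161/5) via Euler: 1^((5-1)/2) mod 5 = 1, so (161/5) = 1.
Legendre symbol 1 ⇒ 5 is split.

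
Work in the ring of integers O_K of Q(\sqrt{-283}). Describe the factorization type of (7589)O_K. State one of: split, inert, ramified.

p is inert

-283 mod 4 = 1, hence disc K = -283 and O_K = ℤ[(1+√-283)/2].
disc(K) = -283 is not divisible by 7589; 7589 is unramified.
Euler's criterion: (-283)^3794 mod 7589 = 7588. Thus (-283|7589) = -1.
d is a non-residue mod p, hence 7589 remains inert in O_K.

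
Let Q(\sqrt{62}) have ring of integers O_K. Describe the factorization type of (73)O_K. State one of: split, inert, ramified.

remains prime (inert)

62 mod 4 = 2, hence disc K = 4·62 = 248 and O_K = ℤ[√62].
73 ∤ 248, so 73 is unramified.
(62/73) = 62^36 mod 73 = 72, giving Legendre symbol -1.
d is a non-residue mod p, hence 73 remains inert in O_K.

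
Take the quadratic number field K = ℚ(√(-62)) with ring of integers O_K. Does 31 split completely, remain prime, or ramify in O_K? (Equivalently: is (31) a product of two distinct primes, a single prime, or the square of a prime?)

d = -62 ≡ 2 (mod 4), so O_K = ℤ[√-62] and disc(K) = 4d = -248.
31 divides disc(K) = -248, so 31 ramifies.

ramified — (31) = 𝔭²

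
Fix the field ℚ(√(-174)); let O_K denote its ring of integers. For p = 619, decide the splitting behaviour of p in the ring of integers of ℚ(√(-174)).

Since -174 ≢ 1 mod 4, the ring of integers is ℤ[√-174] with discriminant 4·(-174) = -696.
619 ∤ -696, so 619 is unramified.
Compute (-174/619) via Euler: 445^((619-1)/2) mod 619 = 1, so (-174/619) = 1.
(-174/619) = 1, so 619 splits.

p splits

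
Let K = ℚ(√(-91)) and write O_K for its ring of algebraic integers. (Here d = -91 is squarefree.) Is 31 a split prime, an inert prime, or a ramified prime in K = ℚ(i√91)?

split — (31) = 𝔭₁𝔭₂ with 𝔭₁ ≠ 𝔭₂

d = -91 ≡ 1 (mod 4), so O_K = ℤ[(1+√-91)/2] and disc(K) = d = -91.
disc(K) = -91 is not divisible by 31; 31 is unramified.
Compute (-91/31) via Euler: 2^((31-1)/2) mod 31 = 1, so (-91/31) = 1.
d is a quadratic residue mod p, hence 31 splits in O_K.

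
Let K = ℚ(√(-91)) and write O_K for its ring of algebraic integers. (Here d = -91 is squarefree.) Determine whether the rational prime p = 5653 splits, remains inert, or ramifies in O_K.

Since -91 ≡ 1 mod 4, the ring of integers is ℤ[(1+√-91)/2] with discriminant -91.
disc(K) = -91 is not divisible by 5653; 5653 is unramified.
Euler's criterion: (-91)^2826 mod 5653 = 5652. Thus (-91|5653) = -1.
d is a non-residue mod p, hence 5653 remains inert in O_K.

remains prime (inert)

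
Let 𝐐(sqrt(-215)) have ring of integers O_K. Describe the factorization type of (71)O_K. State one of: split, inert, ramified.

remains prime (inert)

-215 mod 4 = 1, hence disc K = -215 and O_K = ℤ[(1+√-215)/2].
disc(K) = -215 is not divisible by 71; 71 is unramified.
Legendre symbol by Euler's criterion: (-215/71) ≡ (-215)^35 ≡ 70 (mod 71), i.e. (-215/71) = -1.
(-215/71) = -1, so 71 is inert.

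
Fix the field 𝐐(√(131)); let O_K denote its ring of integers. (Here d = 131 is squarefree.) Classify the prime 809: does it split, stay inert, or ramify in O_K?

inert — (809) stays prime in O_K

d = 131 ≡ 3 (mod 4), so O_K = ℤ[√131] and disc(K) = 4d = 524.
Since gcd(809, 524) = 1 the prime 809 does not ramify.
(131/809) = 131^404 mod 809 = 808, giving Legendre symbol -1.
(131/809) = -1, so 809 is inert.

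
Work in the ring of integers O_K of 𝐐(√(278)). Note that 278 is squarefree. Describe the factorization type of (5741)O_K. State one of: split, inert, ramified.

Since 278 ≢ 1 mod 4, the ring of integers is ℤ[√278] with discriminant 4·278 = 1112.
disc(K) = 1112 is not divisible by 5741; 5741 is unramified.
(278/5741) = 278^2870 mod 5741 = 5740, giving Legendre symbol -1.
Legendre symbol -1 ⇒ 5741 is inert.

inert — (5741) stays prime in O_K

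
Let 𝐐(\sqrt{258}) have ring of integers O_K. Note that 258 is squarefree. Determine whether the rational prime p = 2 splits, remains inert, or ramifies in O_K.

p ramifies

Since 258 ≢ 1 mod 4, the ring of integers is ℤ[√258] with discriminant 4·258 = 1032.
2 divides disc(K) = 1032, so 2 ramifies.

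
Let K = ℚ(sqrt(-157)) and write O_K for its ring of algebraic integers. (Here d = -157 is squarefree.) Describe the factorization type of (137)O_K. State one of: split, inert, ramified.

-157 mod 4 = 3, hence disc K = 4·(-157) = -628 and O_K = ℤ[√-157].
Since gcd(137, -628) = 1 the prime 137 does not ramify.
Euler's criterion: (-157)^68 mod 137 = 136. Thus (-157|137) = -1.
Legendre symbol -1 ⇒ 137 is inert.

inert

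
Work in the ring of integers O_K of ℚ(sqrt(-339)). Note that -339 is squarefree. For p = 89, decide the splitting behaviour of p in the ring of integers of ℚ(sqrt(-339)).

Since -339 ≡ 1 mod 4, the ring of integers is ℤ[(1+√-339)/2] with discriminant -339.
Since gcd(89, -339) = 1 the prime 89 does not ramify.
Legendre symbol by Euler's criterion: (-339/89) ≡ (-339)^44 ≡ 1 (mod 89), i.e. (-339/89) = 1.
Legendre symbol 1 ⇒ 89 is split.

splits completely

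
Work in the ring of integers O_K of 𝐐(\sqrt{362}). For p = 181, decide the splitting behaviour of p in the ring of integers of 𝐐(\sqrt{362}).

p ramifies

d = 362 ≡ 2 (mod 4), so O_K = ℤ[√362] and disc(K) = 4d = 1448.
181 divides disc(K) = 1448, so 181 ramifies.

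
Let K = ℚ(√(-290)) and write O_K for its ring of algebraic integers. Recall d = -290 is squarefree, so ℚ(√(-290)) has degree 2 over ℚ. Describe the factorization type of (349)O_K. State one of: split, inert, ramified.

inert

d = -290 ≡ 2 (mod 4), so O_K = ℤ[√-290] and disc(K) = 4d = -1160.
disc(K) = -1160 is not divisible by 349; 349 is unramified.
(-290/349) = 59^174 mod 349 = 348, giving Legendre symbol -1.
Legendre symbol -1 ⇒ 349 is inert.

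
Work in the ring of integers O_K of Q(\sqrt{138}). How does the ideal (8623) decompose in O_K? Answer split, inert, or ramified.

d = 138 ≡ 2 (mod 4), so O_K = ℤ[√138] and disc(K) = 4d = 552.
Since gcd(8623, 552) = 1 the prime 8623 does not ramify.
Compute (138/8623) via Euler: 138^((8623-1)/2) mod 8623 = 8622, so (138/8623) = -1.
d is a non-residue mod p, hence 8623 remains inert in O_K.

remains prime (inert)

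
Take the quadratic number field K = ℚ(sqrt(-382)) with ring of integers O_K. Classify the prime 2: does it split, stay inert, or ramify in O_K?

Since -382 ≢ 1 mod 4, the ring of integers is ℤ[√-382] with discriminant 4·(-382) = -1528.
disc(K) = -1528 = 2·(-764), so p = 2 is ramified.

2 is ramified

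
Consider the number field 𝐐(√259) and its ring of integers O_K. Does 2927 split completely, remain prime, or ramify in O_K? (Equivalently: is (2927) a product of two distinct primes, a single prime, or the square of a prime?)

d = 259 ≡ 3 (mod 4), so O_K = ℤ[√259] and disc(K) = 4d = 1036.
disc(K) = 1036 is not divisible by 2927; 2927 is unramified.
Legendre symbol by Euler's criterion: (259/2927) ≡ 259^1463 ≡ 2926 (mod 2927), i.e. (259/2927) = -1.
(259/2927) = -1, so 2927 is inert.

inert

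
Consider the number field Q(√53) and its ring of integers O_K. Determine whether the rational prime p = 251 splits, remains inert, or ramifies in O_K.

53 mod 4 = 1, hence disc K = 53 and O_K = ℤ[(1+√53)/2].
251 ∤ 53, so 251 is unramified.
Legendre symbol by Euler's criterion: (53/251) ≡ 53^125 ≡ 250 (mod 251), i.e. (53/251) = -1.
Legendre symbol -1 ⇒ 251 is inert.

inert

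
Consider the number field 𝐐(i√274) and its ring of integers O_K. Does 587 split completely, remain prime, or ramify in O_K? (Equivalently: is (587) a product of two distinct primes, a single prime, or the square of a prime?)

-274 mod 4 = 2, hence disc K = 4·(-274) = -1096 and O_K = ℤ[√-274].
Since gcd(587, -1096) = 1 the prime 587 does not ramify.
Compute (-274/587) via Euler: 313^((587-1)/2) mod 587 = 1, so (-274/587) = 1.
(-274/587) = 1, so 587 splits.

587 splits in O_K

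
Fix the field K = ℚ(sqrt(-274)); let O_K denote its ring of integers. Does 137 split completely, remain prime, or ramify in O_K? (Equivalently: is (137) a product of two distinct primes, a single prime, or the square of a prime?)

-274 mod 4 = 2, hence disc K = 4·(-274) = -1096 and O_K = ℤ[√-274].
Ramification test: 137 | -1096. The prime 137 ramifies in K.

ramified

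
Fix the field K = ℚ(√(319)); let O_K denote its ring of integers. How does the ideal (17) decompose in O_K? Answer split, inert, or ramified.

p splits

d = 319 ≡ 3 (mod 4), so O_K = ℤ[√319] and disc(K) = 4d = 1276.
disc(K) = 1276 is not divisible by 17; 17 is unramified.
(319/17) = 13^8 mod 17 = 1, giving Legendre symbol 1.
d is a quadratic residue mod p, hence 17 splits in O_K.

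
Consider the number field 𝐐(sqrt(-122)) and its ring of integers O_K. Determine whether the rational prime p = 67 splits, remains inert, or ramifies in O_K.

inert

Since -122 ≢ 1 mod 4, the ring of integers is ℤ[√-122] with discriminant 4·(-122) = -488.
Since gcd(67, -488) = 1 the prime 67 does not ramify.
(-122/67) = 12^33 mod 67 = 66, giving Legendre symbol -1.
(-122/67) = -1, so 67 is inert.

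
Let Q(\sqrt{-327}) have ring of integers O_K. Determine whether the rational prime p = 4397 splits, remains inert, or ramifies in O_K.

split — (4397) = 𝔭₁𝔭₂ with 𝔭₁ ≠ 𝔭₂

Since -327 ≡ 1 mod 4, the ring of integers is ℤ[(1+√-327)/2] with discriminant -327.
disc(K) = -327 is not divisible by 4397; 4397 is unramified.
(-327/4397) = 4070^2198 mod 4397 = 1, giving Legendre symbol 1.
d is a quadratic residue mod p, hence 4397 splits in O_K.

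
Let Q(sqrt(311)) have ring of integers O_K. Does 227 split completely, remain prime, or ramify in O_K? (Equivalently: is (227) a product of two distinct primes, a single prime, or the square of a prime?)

split

311 mod 4 = 3, hence disc K = 4·311 = 1244 and O_K = ℤ[√311].
227 ∤ 1244, so 227 is unramified.
Compute (311/227) via Euler: 84^((227-1)/2) mod 227 = 1, so (311/227) = 1.
(311/227) = 1, so 227 splits.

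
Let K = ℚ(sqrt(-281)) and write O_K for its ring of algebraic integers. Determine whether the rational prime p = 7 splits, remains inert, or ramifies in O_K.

d = -281 ≡ 3 (mod 4), so O_K = ℤ[√-281] and disc(K) = 4d = -1124.
disc(K) = -1124 is not divisible by 7; 7 is unramified.
(-281/7) = 6^3 mod 7 = 6, giving Legendre symbol -1.
d is a non-residue mod p, hence 7 remains inert in O_K.

inert — (7) stays prime in O_K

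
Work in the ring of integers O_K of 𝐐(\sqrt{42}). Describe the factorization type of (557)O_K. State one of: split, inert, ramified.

42 mod 4 = 2, hence disc K = 4·42 = 168 and O_K = ℤ[√42].
Since gcd(557, 168) = 1 the prime 557 does not ramify.
Euler's criterion: 42^278 mod 557 = 1. Thus (42|557) = 1.
d is a quadratic residue mod p, hence 557 splits in O_K.

splits completely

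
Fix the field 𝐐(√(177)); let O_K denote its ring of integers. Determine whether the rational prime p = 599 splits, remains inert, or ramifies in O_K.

p is inert

Since 177 ≡ 1 mod 4, the ring of integers is ℤ[(1+√177)/2] with discriminant 177.
599 ∤ 177, so 599 is unramified.
Legendre symbol by Euler's criterion: (177/599) ≡ 177^299 ≡ 598 (mod 599), i.e. (177/599) = -1.
Legendre symbol -1 ⇒ 599 is inert.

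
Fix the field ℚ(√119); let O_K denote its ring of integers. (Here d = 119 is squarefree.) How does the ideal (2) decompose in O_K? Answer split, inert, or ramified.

Since 119 ≢ 1 mod 4, the ring of integers is ℤ[√119] with discriminant 4·119 = 476.
2 divides disc(K) = 476, so 2 ramifies.

ramified — (2) = 𝔭²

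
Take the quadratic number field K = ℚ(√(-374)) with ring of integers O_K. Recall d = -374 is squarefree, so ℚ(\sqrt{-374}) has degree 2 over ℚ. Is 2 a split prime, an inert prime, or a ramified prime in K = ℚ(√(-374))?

Since -374 ≢ 1 mod 4, the ring of integers is ℤ[√-374] with discriminant 4·(-374) = -1496.
2 divides disc(K) = -1496, so 2 ramifies.

ramified — (2) = 𝔭²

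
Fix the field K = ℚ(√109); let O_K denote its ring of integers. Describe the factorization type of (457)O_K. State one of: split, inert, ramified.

split

d = 109 ≡ 1 (mod 4), so O_K = ℤ[(1+√109)/2] and disc(K) = d = 109.
disc(K) = 109 is not divisible by 457; 457 is unramified.
Euler's criterion: 109^228 mod 457 = 1. Thus (109|457) = 1.
Legendre symbol 1 ⇒ 457 is split.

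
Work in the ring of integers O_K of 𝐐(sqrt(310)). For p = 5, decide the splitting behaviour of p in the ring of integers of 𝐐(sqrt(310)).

5 is ramified

Since 310 ≢ 1 mod 4, the ring of integers is ℤ[√310] with discriminant 4·310 = 1240.
5 divides disc(K) = 1240, so 5 ramifies.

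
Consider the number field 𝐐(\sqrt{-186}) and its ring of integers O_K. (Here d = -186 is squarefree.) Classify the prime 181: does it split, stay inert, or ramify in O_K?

Since -186 ≢ 1 mod 4, the ring of integers is ℤ[√-186] with discriminant 4·(-186) = -744.
disc(K) = -744 is not divisible by 181; 181 is unramified.
Compute (-186/181) via Euler: 176^((181-1)/2) mod 181 = 1, so (-186/181) = 1.
(-186/181) = 1, so 181 splits.

p splits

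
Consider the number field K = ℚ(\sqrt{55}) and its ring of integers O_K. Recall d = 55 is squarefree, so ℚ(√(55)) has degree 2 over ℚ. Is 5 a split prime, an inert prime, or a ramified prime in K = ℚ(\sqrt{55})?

p ramifies

d = 55 ≡ 3 (mod 4), so O_K = ℤ[√55] and disc(K) = 4d = 220.
disc(K) = 220 = 5·44, so p = 5 is ramified.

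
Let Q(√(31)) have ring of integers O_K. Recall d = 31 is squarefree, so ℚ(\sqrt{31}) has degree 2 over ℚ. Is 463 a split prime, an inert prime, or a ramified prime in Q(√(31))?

Since 31 ≢ 1 mod 4, the ring of integers is ℤ[√31] with discriminant 4·31 = 124.
463 ∤ 124, so 463 is unramified.
Compute (31/463) via Euler: 31^((463-1)/2) mod 463 = 1, so (31/463) = 1.
Legendre symbol 1 ⇒ 463 is split.

463 splits in O_K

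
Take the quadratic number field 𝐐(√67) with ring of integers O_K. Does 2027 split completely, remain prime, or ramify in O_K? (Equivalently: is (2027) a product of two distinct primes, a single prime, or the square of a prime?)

p is inert

67 mod 4 = 3, hence disc K = 4·67 = 268 and O_K = ℤ[√67].
2027 ∤ 268, so 2027 is unramified.
Compute (67/2027) via Euler: 67^((2027-1)/2) mod 2027 = 2026, so (67/2027) = -1.
Legendre symbol -1 ⇒ 2027 is inert.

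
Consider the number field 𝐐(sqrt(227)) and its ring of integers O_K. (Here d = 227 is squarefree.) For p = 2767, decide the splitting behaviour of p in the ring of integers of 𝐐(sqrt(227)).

d = 227 ≡ 3 (mod 4), so O_K = ℤ[√227] and disc(K) = 4d = 908.
disc(K) = 908 is not divisible by 2767; 2767 is unramified.
Legendre symbol by Euler's criterion: (227/2767) ≡ 227^1383 ≡ 2766 (mod 2767), i.e. (227/2767) = -1.
d is a non-residue mod p, hence 2767 remains inert in O_K.

p is inert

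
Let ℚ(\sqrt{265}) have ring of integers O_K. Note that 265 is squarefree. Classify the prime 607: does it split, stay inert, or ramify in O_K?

265 mod 4 = 1, hence disc K = 265 and O_K = ℤ[(1+√265)/2].
607 ∤ 265, so 607 is unramified.
(265/607) = 265^303 mod 607 = 606, giving Legendre symbol -1.
Legendre symbol -1 ⇒ 607 is inert.

607 remains inert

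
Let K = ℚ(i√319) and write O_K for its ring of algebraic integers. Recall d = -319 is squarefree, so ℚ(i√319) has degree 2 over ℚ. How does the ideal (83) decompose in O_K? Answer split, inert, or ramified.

inert — (83) stays prime in O_K

-319 mod 4 = 1, hence disc K = -319 and O_K = ℤ[(1+√-319)/2].
Since gcd(83, -319) = 1 the prime 83 does not ramify.
Legendre symbol by Euler's criterion: (-319/83) ≡ (-319)^41 ≡ 82 (mod 83), i.e. (-319/83) = -1.
d is a non-residue mod p, hence 83 remains inert in O_K.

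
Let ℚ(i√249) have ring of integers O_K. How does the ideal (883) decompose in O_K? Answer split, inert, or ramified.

split

-249 mod 4 = 3, hence disc K = 4·(-249) = -996 and O_K = ℤ[√-249].
883 ∤ -996, so 883 is unramified.
Compute (-249/883) via Euler: 634^((883-1)/2) mod 883 = 1, so (-249/883) = 1.
d is a quadratic residue mod p, hence 883 splits in O_K.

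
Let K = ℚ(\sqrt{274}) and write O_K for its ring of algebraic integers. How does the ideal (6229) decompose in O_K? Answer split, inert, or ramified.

inert — (6229) stays prime in O_K

274 mod 4 = 2, hence disc K = 4·274 = 1096 and O_K = ℤ[√274].
disc(K) = 1096 is not divisible by 6229; 6229 is unramified.
Compute (274/6229) via Euler: 274^((6229-1)/2) mod 6229 = 6228, so (274/6229) = -1.
Legendre symbol -1 ⇒ 6229 is inert.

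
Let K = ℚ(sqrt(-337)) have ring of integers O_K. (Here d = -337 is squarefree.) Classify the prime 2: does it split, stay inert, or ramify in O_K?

Since -337 ≢ 1 mod 4, the ring of integers is ℤ[√-337] with discriminant 4·(-337) = -1348.
Ramification test: 2 | -1348. The prime 2 ramifies in K.

ramified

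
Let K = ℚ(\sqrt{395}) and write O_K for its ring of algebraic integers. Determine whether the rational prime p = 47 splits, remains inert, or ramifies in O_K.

inert — (47) stays prime in O_K

d = 395 ≡ 3 (mod 4), so O_K = ℤ[√395] and disc(K) = 4d = 1580.
Since gcd(47, 1580) = 1 the prime 47 does not ramify.
Legendre symbol by Euler's criterion: (395/47) ≡ 395^23 ≡ 46 (mod 47), i.e. (395/47) = -1.
Legendre symbol -1 ⇒ 47 is inert.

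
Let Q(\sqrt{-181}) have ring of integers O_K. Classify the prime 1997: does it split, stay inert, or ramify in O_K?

inert — (1997) stays prime in O_K

d = -181 ≡ 3 (mod 4), so O_K = ℤ[√-181] and disc(K) = 4d = -724.
1997 ∤ -724, so 1997 is unramified.
Compute (-181/1997) via Euler: 1816^((1997-1)/2) mod 1997 = 1996, so (-181/1997) = -1.
d is a non-residue mod p, hence 1997 remains inert in O_K.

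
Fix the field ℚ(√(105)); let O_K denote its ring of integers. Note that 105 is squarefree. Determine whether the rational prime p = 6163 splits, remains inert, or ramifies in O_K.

d = 105 ≡ 1 (mod 4), so O_K = ℤ[(1+√105)/2] and disc(K) = d = 105.
disc(K) = 105 is not divisible by 6163; 6163 is unramified.
Compute (105/6163) via Euler: 105^((6163-1)/2) mod 6163 = 1, so (105/6163) = 1.
Legendre symbol 1 ⇒ 6163 is split.

split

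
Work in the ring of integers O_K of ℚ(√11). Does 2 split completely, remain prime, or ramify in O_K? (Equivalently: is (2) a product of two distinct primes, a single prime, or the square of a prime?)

Since 11 ≢ 1 mod 4, the ring of integers is ℤ[√11] with discriminant 4·11 = 44.
Ramification test: 2 | 44. The prime 2 ramifies in K.

p ramifies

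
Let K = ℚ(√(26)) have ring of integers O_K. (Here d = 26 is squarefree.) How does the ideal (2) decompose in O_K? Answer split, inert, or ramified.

26 mod 4 = 2, hence disc K = 4·26 = 104 and O_K = ℤ[√26].
2 divides disc(K) = 104, so 2 ramifies.

2 is ramified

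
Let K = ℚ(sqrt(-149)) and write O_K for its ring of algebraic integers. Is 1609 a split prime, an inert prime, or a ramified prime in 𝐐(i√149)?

split

d = -149 ≡ 3 (mod 4), so O_K = ℤ[√-149] and disc(K) = 4d = -596.
Since gcd(1609, -596) = 1 the prime 1609 does not ramify.
Euler's criterion: (-149)^804 mod 1609 = 1. Thus (-149|1609) = 1.
(-149/1609) = 1, so 1609 splits.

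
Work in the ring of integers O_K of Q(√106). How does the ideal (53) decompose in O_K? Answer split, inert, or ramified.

Since 106 ≢ 1 mod 4, the ring of integers is ℤ[√106] with discriminant 4·106 = 424.
Ramification test: 53 | 424. The prime 53 ramifies in K.

ramifies in O_K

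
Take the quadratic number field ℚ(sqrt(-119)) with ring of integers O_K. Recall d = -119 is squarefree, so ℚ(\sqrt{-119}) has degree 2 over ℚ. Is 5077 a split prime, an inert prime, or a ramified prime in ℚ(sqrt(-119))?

Since -119 ≡ 1 mod 4, the ring of integers is ℤ[(1+√-119)/2] with discriminant -119.
5077 ∤ -119, so 5077 is unramified.
Euler's criterion: (-119)^2538 mod 5077 = 5076. Thus (-119|5077) = -1.
Legendre symbol -1 ⇒ 5077 is inert.

p is inert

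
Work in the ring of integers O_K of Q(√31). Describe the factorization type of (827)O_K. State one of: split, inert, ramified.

Since 31 ≢ 1 mod 4, the ring of integers is ℤ[√31] with discriminant 4·31 = 124.
827 ∤ 124, so 827 is unramified.
Legendre symbol by Euler's criterion: (31/827) ≡ 31^413 ≡ 1 (mod 827), i.e. (31/827) = 1.
Legendre symbol 1 ⇒ 827 is split.

p splits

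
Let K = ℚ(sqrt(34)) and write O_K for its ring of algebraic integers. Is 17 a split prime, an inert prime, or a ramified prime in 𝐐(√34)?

34 mod 4 = 2, hence disc K = 4·34 = 136 and O_K = ℤ[√34].
disc(K) = 136 = 17·8, so p = 17 is ramified.

17 is ramified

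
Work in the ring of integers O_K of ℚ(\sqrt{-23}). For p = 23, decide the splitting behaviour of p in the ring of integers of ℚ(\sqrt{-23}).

Since -23 ≡ 1 mod 4, the ring of integers is ℤ[(1+√-23)/2] with discriminant -23.
disc(K) = -23 = 23·(-1), so p = 23 is ramified.

p ramifies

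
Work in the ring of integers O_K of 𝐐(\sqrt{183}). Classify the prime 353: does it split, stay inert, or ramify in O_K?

p is inert

d = 183 ≡ 3 (mod 4), so O_K = ℤ[√183] and disc(K) = 4d = 732.
disc(K) = 732 is not divisible by 353; 353 is unramified.
Compute (183/353) via Euler: 183^((353-1)/2) mod 353 = 352, so (183/353) = -1.
Legendre symbol -1 ⇒ 353 is inert.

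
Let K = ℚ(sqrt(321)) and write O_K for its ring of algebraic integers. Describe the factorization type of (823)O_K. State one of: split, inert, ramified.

Since 321 ≡ 1 mod 4, the ring of integers is ℤ[(1+√321)/2] with discriminant 321.
disc(K) = 321 is not divisible by 823; 823 is unramified.
Euler's criterion: 321^411 mod 823 = 822. Thus (321|823) = -1.
(321/823) = -1, so 823 is inert.

823 remains inert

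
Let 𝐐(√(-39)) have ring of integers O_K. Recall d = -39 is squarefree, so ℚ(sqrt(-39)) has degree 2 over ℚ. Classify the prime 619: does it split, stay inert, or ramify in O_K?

-39 mod 4 = 1, hence disc K = -39 and O_K = ℤ[(1+√-39)/2].
Since gcd(619, -39) = 1 the prime 619 does not ramify.
Legendre symbol by Euler's criterion: (-39/619) ≡ (-39)^309 ≡ 618 (mod 619), i.e. (-39/619) = -1.
(-39/619) = -1, so 619 is inert.

inert — (619) stays prime in O_K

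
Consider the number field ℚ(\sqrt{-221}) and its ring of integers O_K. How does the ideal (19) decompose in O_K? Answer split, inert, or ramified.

d = -221 ≡ 3 (mod 4), so O_K = ℤ[√-221] and disc(K) = 4d = -884.
Since gcd(19, -884) = 1 the prime 19 does not ramify.
Euler's criterion: (-221)^9 mod 19 = 1. Thus (-221|19) = 1.
(-221/19) = 1, so 19 splits.

split — (19) = 𝔭₁𝔭₂ with 𝔭₁ ≠ 𝔭₂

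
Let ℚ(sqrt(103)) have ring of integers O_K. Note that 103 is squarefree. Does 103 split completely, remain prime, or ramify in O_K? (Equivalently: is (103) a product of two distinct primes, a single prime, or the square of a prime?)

ramified — (103) = 𝔭²

103 mod 4 = 3, hence disc K = 4·103 = 412 and O_K = ℤ[√103].
Ramification test: 103 | 412. The prime 103 ramifies in K.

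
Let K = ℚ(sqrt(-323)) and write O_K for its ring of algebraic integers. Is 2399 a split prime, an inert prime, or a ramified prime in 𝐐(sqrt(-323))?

splits completely

d = -323 ≡ 1 (mod 4), so O_K = ℤ[(1+√-323)/2] and disc(K) = d = -323.
Since gcd(2399, -323) = 1 the prime 2399 does not ramify.
Euler's criterion: (-323)^1199 mod 2399 = 1. Thus (-323|2399) = 1.
Legendre symbol 1 ⇒ 2399 is split.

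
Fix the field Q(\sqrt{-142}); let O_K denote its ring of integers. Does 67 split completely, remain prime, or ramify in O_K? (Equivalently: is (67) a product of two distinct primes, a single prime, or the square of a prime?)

-142 mod 4 = 2, hence disc K = 4·(-142) = -568 and O_K = ℤ[√-142].
Since gcd(67, -568) = 1 the prime 67 does not ramify.
Euler's criterion: (-142)^33 mod 67 = 1. Thus (-142|67) = 1.
Legendre symbol 1 ⇒ 67 is split.

split — (67) = 𝔭₁𝔭₂ with 𝔭₁ ≠ 𝔭₂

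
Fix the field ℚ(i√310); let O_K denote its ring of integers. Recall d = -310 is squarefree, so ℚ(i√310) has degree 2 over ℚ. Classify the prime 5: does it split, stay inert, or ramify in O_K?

-310 mod 4 = 2, hence disc K = 4·(-310) = -1240 and O_K = ℤ[√-310].
5 divides disc(K) = -1240, so 5 ramifies.

ramifies in O_K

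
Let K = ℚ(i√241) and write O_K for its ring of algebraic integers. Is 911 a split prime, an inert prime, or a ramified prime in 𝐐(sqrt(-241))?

inert — (911) stays prime in O_K

Since -241 ≢ 1 mod 4, the ring of integers is ℤ[√-241] with discriminant 4·(-241) = -964.
911 ∤ -964, so 911 is unramified.
Legendre symbol by Euler's criterion: (-241/911) ≡ (-241)^455 ≡ 910 (mod 911), i.e. (-241/911) = -1.
(-241/911) = -1, so 911 is inert.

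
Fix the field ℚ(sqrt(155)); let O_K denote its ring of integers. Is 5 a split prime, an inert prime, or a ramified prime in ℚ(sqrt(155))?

ramified

155 mod 4 = 3, hence disc K = 4·155 = 620 and O_K = ℤ[√155].
5 divides disc(K) = 620, so 5 ramifies.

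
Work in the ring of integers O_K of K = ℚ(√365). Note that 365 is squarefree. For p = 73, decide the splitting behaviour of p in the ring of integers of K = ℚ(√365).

Since 365 ≡ 1 mod 4, the ring of integers is ℤ[(1+√365)/2] with discriminant 365.
Ramification test: 73 | 365. The prime 73 ramifies in K.

ramifies in O_K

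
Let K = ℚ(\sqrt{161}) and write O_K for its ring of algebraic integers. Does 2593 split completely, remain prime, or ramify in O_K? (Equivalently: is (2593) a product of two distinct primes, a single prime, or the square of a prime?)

Since 161 ≡ 1 mod 4, the ring of integers is ℤ[(1+√161)/2] with discriminant 161.
2593 ∤ 161, so 2593 is unramified.
Euler's criterion: 161^1296 mod 2593 = 1. Thus (161|2593) = 1.
(161/2593) = 1, so 2593 splits.

splits completely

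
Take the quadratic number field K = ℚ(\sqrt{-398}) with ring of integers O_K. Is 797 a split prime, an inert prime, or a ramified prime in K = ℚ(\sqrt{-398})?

remains prime (inert)

-398 mod 4 = 2, hence disc K = 4·(-398) = -1592 and O_K = ℤ[√-398].
797 ∤ -1592, so 797 is unramified.
(-398/797) = 399^398 mod 797 = 796, giving Legendre symbol -1.
d is a non-residue mod p, hence 797 remains inert in O_K.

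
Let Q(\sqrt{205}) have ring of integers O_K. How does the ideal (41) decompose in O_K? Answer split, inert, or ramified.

d = 205 ≡ 1 (mod 4), so O_K = ℤ[(1+√205)/2] and disc(K) = d = 205.
Ramification test: 41 | 205. The prime 41 ramifies in K.

ramifies in O_K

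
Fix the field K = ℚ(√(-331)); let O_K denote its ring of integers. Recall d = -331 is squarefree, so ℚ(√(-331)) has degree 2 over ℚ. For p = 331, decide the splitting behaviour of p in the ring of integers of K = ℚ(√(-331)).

ramified

-331 mod 4 = 1, hence disc K = -331 and O_K = ℤ[(1+√-331)/2].
disc(K) = -331 = 331·(-1), so p = 331 is ramified.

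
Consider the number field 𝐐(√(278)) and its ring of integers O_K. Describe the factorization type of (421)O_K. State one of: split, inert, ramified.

421 remains inert

d = 278 ≡ 2 (mod 4), so O_K = ℤ[√278] and disc(K) = 4d = 1112.
421 ∤ 1112, so 421 is unramified.
Euler's criterion: 278^210 mod 421 = 420. Thus (278|421) = -1.
(278/421) = -1, so 421 is inert.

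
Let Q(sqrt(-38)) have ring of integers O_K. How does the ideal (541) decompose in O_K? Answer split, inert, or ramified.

-38 mod 4 = 2, hence disc K = 4·(-38) = -152 and O_K = ℤ[√-38].
541 ∤ -152, so 541 is unramified.
(-38/541) = 503^270 mod 541 = 540, giving Legendre symbol -1.
Legendre symbol -1 ⇒ 541 is inert.

541 remains inert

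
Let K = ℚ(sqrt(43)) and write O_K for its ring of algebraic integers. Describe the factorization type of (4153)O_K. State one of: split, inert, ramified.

4153 splits in O_K

d = 43 ≡ 3 (mod 4), so O_K = ℤ[√43] and disc(K) = 4d = 172.
Since gcd(4153, 172) = 1 the prime 4153 does not ramify.
Compute (43/4153) via Euler: 43^((4153-1)/2) mod 4153 = 1, so (43/4153) = 1.
Legendre symbol 1 ⇒ 4153 is split.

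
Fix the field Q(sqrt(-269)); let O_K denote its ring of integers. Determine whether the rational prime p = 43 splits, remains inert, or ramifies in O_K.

Since -269 ≢ 1 mod 4, the ring of integers is ℤ[√-269] with discriminant 4·(-269) = -1076.
disc(K) = -1076 is not divisible by 43; 43 is unramified.
Legendre symbol by Euler's criterion: (-269/43) ≡ (-269)^21 ≡ 42 (mod 43), i.e. (-269/43) = -1.
Legendre symbol -1 ⇒ 43 is inert.

inert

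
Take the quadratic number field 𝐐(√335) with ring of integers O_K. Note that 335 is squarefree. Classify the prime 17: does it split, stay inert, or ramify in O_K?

d = 335 ≡ 3 (mod 4), so O_K = ℤ[√335] and disc(K) = 4d = 1340.
Since gcd(17, 1340) = 1 the prime 17 does not ramify.
(335/17) = 12^8 mod 17 = 16, giving Legendre symbol -1.
(335/17) = -1, so 17 is inert.

inert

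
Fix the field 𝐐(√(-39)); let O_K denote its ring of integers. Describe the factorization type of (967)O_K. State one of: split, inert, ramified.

Since -39 ≡ 1 mod 4, the ring of integers is ℤ[(1+√-39)/2] with discriminant -39.
967 ∤ -39, so 967 is unramified.
Euler's criterion: (-39)^483 mod 967 = 966. Thus (-39|967) = -1.
Legendre symbol -1 ⇒ 967 is inert.

inert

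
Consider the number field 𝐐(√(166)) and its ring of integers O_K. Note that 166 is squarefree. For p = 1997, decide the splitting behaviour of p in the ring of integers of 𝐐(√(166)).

split

Since 166 ≢ 1 mod 4, the ring of integers is ℤ[√166] with discriminant 4·166 = 664.
1997 ∤ 664, so 1997 is unramified.
Euler's criterion: 166^998 mod 1997 = 1. Thus (166|1997) = 1.
(166/1997) = 1, so 1997 splits.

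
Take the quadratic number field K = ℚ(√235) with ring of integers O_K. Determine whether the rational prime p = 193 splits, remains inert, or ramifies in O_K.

split

d = 235 ≡ 3 (mod 4), so O_K = ℤ[√235] and disc(K) = 4d = 940.
193 ∤ 940, so 193 is unramified.
Euler's criterion: 235^96 mod 193 = 1. Thus (235|193) = 1.
d is a quadratic residue mod p, hence 193 splits in O_K.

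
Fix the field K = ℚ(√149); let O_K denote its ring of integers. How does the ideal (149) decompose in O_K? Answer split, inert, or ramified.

149 is ramified

149 mod 4 = 1, hence disc K = 149 and O_K = ℤ[(1+√149)/2].
149 divides disc(K) = 149, so 149 ramifies.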